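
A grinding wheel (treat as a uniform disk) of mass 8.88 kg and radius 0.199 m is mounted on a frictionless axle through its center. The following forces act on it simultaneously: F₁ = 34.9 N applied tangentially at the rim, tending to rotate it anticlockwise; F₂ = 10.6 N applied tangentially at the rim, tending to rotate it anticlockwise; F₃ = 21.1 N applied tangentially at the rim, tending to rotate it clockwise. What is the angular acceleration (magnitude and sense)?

I = ½MR² = (1/2)(8.88)(0.199)² = 0.1758 kg·m².
Taking anticlockwise as positive: τ₁ = +(34.9)(0.199) = +6.945 N·m; τ₂ = +(10.6)(0.199) = +2.109 N·m; τ₃ = −(21.1)(0.199) = −4.199 N·m.
Net torque τ = 4.856 N·m.
α = τ/I = 4.856/0.1758 = 27.62 rad/s².

α ≈ 27.6 rad/s², anticlockwise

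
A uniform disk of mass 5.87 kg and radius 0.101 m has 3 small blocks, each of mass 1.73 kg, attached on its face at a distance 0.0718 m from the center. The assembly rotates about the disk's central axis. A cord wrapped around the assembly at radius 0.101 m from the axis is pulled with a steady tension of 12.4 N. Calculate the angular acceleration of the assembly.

α ≈ 22.1 rad/s²

I_disk = ½MR² = ½(5.87)(0.101)² = 0.02994 kg·m².
I_blocks = 3·m·r² = 3(1.73)(0.0718)² = 0.02676 kg·m².
Total I = 0.05670 kg·m².
τ = F r = (12.4)(0.101) = 1.252 N·m.
α = τ/I = 1.252/0.05670 = 22.09 rad/s².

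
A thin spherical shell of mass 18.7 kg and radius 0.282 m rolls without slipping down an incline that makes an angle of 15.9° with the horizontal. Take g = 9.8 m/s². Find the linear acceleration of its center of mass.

a ≈ 1.61 m/s²

Translation along the incline: Mg sinθ − f = Ma.
Rotation about the center: fR = Iα with I = (2/3)MR². No-slip gives a = αR, so f = (I/R²)a = (2/3)M a.
Substituting: Mg sinθ = (1 + 0.6667)Ma, so a = g sinθ/(1 + 0.6667) = (9.8) sin 15.9° / 1.667 = 1.611 m/s².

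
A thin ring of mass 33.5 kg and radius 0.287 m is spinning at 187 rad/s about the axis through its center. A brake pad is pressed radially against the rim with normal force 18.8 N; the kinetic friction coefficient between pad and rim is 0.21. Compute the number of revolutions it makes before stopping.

I = MR² = (33.5)(0.287)² = 2.759 kg·m².
Friction force f = μN = (0.21)(18.8) = 3.948 N at the rim; torque magnitude τ = fR = 1.133 N·m, opposing ω.
|α| = τ/I = 1.133/2.759 = 0.4106 rad/s² (deceleration).
ω² = ω₀² − 2|α|θ with ω = 0 ⇒ θ = ω₀²/(2|α|) = 42580 rad = 6777 rev.

≈ 6780 revolutions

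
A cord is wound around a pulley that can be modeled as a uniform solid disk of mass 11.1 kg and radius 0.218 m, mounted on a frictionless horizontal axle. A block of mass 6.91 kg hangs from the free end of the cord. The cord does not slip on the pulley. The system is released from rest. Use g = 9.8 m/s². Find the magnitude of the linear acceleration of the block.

I = ½MR² = (1/2)(11.1)(0.218)² = 0.2638 kg·m².
Block: mg − T = ma. Pulley: TR = Iα. No-slip: a = αR, so T = (I/R²)a = 5.550·a.
Then mg = (m + 5.550)a, so a = (6.91)(9.8)/(6.91 + 5.550) = 5.435 m/s².

a ≈ 5.43 m/s²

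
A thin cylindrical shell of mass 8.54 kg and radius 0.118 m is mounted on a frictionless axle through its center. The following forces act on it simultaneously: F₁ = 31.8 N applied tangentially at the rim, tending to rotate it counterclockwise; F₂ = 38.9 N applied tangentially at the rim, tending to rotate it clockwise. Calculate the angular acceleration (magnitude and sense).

I = MR² = (8.54)(0.118)² = 0.1189 kg·m².
Taking counterclockwise as positive: τ₁ = +(31.8)(0.118) = +3.752 N·m; τ₂ = −(38.9)(0.118) = −4.590 N·m.
Net torque τ = -0.8378 N·m.
α = τ/I = -0.8378/0.1189 = -7.046 rad/s².

α ≈ 7.05 rad/s², clockwise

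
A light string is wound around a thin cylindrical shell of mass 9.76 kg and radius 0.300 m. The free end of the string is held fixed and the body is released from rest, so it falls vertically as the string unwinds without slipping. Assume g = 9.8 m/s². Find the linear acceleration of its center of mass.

Translation: Mg − T = Ma. Rotation about the center: TR = Iα with I = MR².
With a = αR: T = (I/R²)a = M a, so Mg = (1 + 1.000)Ma.
a = g/(1 + 1.000) = 9.8/2.000 = 4.900 m/s².

a ≈ 4.90 m/s²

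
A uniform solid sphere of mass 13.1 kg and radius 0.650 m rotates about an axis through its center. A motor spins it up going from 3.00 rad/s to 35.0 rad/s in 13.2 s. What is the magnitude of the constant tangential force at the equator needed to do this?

I = (2/5)MR² = (2/5)(13.1)(0.650)² = 2.214 kg·m².
α = Δω/Δt = (35.0 − 3.00)/13.2 = 2.424 rad/s².
The required torque is τ = Iα = (2.214)(2.424) = 5.367 N·m.
A tangential force at the equator gives τ = FR, so F = τ/R = 5.367/0.650 = 8.257 N.

F ≈ 8.26 N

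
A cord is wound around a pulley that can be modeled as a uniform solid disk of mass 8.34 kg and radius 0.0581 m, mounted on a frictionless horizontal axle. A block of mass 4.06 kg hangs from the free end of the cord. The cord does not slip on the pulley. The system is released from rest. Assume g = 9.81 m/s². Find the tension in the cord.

I = ½MR² = (1/2)(8.34)(0.0581)² = 0.01408 kg·m².
Block: mg − T = ma. Pulley: TR = Iα. No-slip: a = αR, so T = (I/R²)a = 4.170·a.
Then mg = (m + 4.170)a, so a = (4.06)(9.81)/(4.06 + 4.170) = 4.839 m/s².
T = 4.170·a = 20.18 N.

T ≈ 20.2 N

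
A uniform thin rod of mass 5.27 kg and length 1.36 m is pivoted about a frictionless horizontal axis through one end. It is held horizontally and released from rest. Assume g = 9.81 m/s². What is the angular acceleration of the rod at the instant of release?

α ≈ 10.8 rad/s²

About the pivot, I = (1/3)ML² = (1/3)(5.27)(1.36)² = 3.249 kg·m².
The weight acts at the center, a distance L/2 = 0.6800 m from the pivot; τ = Mg(L/2) = 35.16 N·m.
α = τ/I = 35.16/3.249 = 10.82 rad/s².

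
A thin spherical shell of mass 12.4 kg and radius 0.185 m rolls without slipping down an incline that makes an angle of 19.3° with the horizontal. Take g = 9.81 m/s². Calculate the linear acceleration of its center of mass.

a ≈ 1.95 m/s²

Translation along the incline: Mg sinθ − f = Ma.
Rotation about the center: fR = Iα with I = (2/3)MR². No-slip gives a = αR, so f = (I/R²)a = (2/3)M a.
Substituting: Mg sinθ = (1 + 0.6667)Ma, so a = g sinθ/(1 + 0.6667) = (9.81) sin 19.3° / 1.667 = 1.945 m/s².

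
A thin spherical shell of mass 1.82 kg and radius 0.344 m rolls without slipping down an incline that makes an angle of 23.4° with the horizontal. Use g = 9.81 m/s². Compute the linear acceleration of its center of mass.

a ≈ 2.34 m/s²

Translation along the incline: Mg sinθ − f = Ma.
Rotation about the center: fR = Iα with I = (2/3)MR². No-slip gives a = αR, so f = (I/R²)a = (2/3)M a.
Substituting: Mg sinθ = (1 + 0.6667)Ma, so a = g sinθ/(1 + 0.6667) = (9.81) sin 23.4° / 1.667 = 2.338 m/s².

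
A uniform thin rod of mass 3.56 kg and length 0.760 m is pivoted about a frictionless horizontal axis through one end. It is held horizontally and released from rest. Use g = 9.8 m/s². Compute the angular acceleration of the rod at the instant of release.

α ≈ 19.3 rad/s²

About the pivot, I = (1/3)ML² = (1/3)(3.56)(0.760)² = 0.6854 kg·m².
The weight acts at the center, a distance L/2 = 0.3800 m from the pivot; τ = Mg(L/2) = 13.26 N·m.
α = τ/I = 13.26/0.6854 = 19.34 rad/s².
(Equivalently α = (3g/(2L)) = 19.34 rad/s².)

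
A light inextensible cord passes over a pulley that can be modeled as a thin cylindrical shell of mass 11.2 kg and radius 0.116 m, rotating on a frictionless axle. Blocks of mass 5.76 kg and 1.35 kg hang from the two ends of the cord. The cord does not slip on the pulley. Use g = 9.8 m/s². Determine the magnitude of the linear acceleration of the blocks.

a ≈ 2.36 m/s²

I = MR² = (11.2)(0.116)² = 0.1507 kg·m².
Heavier block: m₁g − T₁ = m₁a. Lighter block: T₂ − m₂g = m₂a.
Pulley: (T₁ − T₂)R = Iα = I(a/R), so T₁ − T₂ = (I/R²)a = 1·M_p a = 11.20·a.
Adding the three: (m₁ − m₂)g = (m₁ + m₂ + 11.20)a, so a = (5.76 − 1.35)(9.8)/(5.76 + 1.35 + 11.20) = 2.360 m/s².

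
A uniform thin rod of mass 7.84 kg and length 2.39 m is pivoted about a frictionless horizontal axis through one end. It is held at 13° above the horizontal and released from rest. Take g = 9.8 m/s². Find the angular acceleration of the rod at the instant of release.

α ≈ 5.99 rad/s²

About the pivot, I = (1/3)ML² = (1/3)(7.84)(2.39)² = 14.93 kg·m².
The weight acts at the center, a distance L/2 = 1.195 m from the pivot; τ = Mg(L/2) cos 13° = 89.46 N·m.
α = τ/I = 89.46/14.93 = 5.993 rad/s².
(Equivalently α = (3g/(2L)) cos 13° = 5.993 rad/s².)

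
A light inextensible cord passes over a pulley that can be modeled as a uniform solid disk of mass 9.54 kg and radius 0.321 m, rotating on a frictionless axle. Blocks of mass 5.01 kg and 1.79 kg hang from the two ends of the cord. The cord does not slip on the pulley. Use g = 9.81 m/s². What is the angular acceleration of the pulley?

I = ½MR² = (1/2)(9.54)(0.321)² = 0.4915 kg·m².
Heavier block: m₁g − T₁ = m₁a. Lighter block: T₂ − m₂g = m₂a.
Pulley: (T₁ − T₂)R = Iα = I(a/R), so T₁ − T₂ = (I/R²)a = (1/2)M_p a = 4.770·a.
Adding the three: (m₁ − m₂)g = (m₁ + m₂ + 4.770)a, so a = (5.01 − 1.79)(9.81)/(5.01 + 1.79 + 4.770) = 2.730 m/s².
α = a/R = 2.730/0.321 = 8.505 rad/s².

α ≈ 8.51 rad/s²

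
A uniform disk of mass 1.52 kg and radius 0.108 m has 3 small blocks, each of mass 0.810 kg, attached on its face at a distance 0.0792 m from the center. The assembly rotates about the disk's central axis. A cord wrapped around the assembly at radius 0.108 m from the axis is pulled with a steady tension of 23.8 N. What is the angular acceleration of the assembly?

I_disk = ½MR² = ½(1.52)(0.108)² = 0.008865 kg·m².
I_blocks = 3·m·r² = 3(0.810)(0.0792)² = 0.01524 kg·m².
Total I = 0.02411 kg·m².
τ = F r = (23.8)(0.108) = 2.570 N·m.
α = τ/I = 2.570/0.02411 = 106.6 rad/s².

α ≈ 107 rad/s²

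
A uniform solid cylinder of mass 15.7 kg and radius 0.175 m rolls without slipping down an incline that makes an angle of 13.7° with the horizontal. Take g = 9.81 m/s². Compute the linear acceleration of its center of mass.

a ≈ 1.55 m/s²

Translation along the incline: Mg sinθ − f = Ma.
Rotation about the center: fR = Iα with I = ½MR². No-slip gives a = αR, so f = (I/R²)a = (1/2)M a.
Substituting: Mg sinθ = (1 + 0.5000)Ma, so a = g sinθ/(1 + 0.5000) = (9.81) sin 13.7° / 1.500 = 1.549 m/s².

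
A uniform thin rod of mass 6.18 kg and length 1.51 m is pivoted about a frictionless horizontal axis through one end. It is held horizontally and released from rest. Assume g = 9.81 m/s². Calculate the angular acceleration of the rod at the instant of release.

α ≈ 9.75 rad/s²

About the pivot, I = (1/3)ML² = (1/3)(6.18)(1.51)² = 4.697 kg·m².
The weight acts at the center, a distance L/2 = 0.7550 m from the pivot; τ = Mg(L/2) = 45.77 N·m.
α = τ/I = 45.77/4.697 = 9.745 rad/s².
(Equivalently α = (3g/(2L)) = 9.745 rad/s².)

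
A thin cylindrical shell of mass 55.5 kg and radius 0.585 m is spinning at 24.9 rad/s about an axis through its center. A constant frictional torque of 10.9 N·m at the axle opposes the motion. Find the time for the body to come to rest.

I = MR² = (55.5)(0.585)² = 18.99 kg·m².
The net torque has magnitude 10.9 N·m, opposing ω.
|α| = τ/I = 10.90/18.99 = 0.5739 rad/s² (deceleration).
0 = ω₀ − |α|t ⇒ t = ω₀/|α| = 24.9/0.5739 = 43.39 s.

t ≈ 43.4 s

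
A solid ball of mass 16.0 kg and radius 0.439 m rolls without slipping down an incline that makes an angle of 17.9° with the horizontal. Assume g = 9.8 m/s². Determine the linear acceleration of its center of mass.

Translation along the incline: Mg sinθ − f = Ma.
Rotation about the center: fR = Iα with I = (2/5)MR². No-slip gives a = αR, so f = (I/R²)a = (2/5)M a.
Substituting: Mg sinθ = (1 + 0.4000)Ma, so a = g sinθ/(1 + 0.4000) = (9.8) sin 17.9° / 1.400 = 2.151 m/s².

a ≈ 2.15 m/s²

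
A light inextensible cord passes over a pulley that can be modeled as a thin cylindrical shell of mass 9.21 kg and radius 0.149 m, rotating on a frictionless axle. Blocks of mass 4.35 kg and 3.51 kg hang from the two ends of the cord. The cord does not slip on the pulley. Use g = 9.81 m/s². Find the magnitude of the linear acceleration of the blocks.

a ≈ 0.483 m/s²

I = MR² = (9.21)(0.149)² = 0.2045 kg·m².
Heavier block: m₁g − T₁ = m₁a. Lighter block: T₂ − m₂g = m₂a.
Pulley: (T₁ − T₂)R = Iα = I(a/R), so T₁ − T₂ = (I/R²)a = 1·M_p a = 9.210·a.
Adding the three: (m₁ − m₂)g = (m₁ + m₂ + 9.210)a, so a = (4.35 − 3.51)(9.81)/(4.35 + 3.51 + 9.210) = 0.4827 m/s².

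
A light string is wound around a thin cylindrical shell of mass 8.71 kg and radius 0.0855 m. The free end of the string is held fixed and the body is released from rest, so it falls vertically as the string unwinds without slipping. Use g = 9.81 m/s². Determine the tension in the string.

T ≈ 42.7 N

Translation: Mg − T = Ma. Rotation about the center: TR = Iα with I = MR².
With a = αR: T = (I/R²)a = M a, so Mg = (1 + 1.000)Ma.
a = g/(1 + 1.000) = 9.81/2.000 = 4.905 m/s².
T = 1.000·M·a = (1.000)(8.71)(4.905) = 42.72 N.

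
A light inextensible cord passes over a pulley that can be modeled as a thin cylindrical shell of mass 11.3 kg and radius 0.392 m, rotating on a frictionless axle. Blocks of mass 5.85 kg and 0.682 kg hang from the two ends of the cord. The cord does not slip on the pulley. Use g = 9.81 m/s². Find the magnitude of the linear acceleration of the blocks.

a ≈ 2.84 m/s²

I = MR² = (11.3)(0.392)² = 1.736 kg·m².
Heavier block: m₁g − T₁ = m₁a. Lighter block: T₂ − m₂g = m₂a.
Pulley: (T₁ − T₂)R = Iα = I(a/R), so T₁ − T₂ = (I/R²)a = 1·M_p a = 11.30·a.
Adding the three: (m₁ − m₂)g = (m₁ + m₂ + 11.30)a, so a = (5.85 − 0.682)(9.81)/(5.85 + 0.682 + 11.30) = 2.843 m/s².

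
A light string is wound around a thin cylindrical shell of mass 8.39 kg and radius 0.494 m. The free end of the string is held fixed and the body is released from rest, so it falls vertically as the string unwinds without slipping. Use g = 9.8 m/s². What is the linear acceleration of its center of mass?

a ≈ 4.90 m/s²

Translation: Mg − T = Ma. Rotation about the center: TR = Iα with I = MR².
With a = αR: T = (I/R²)a = M a, so Mg = (1 + 1.000)Ma.
a = g/(1 + 1.000) = 9.8/2.000 = 4.900 m/s².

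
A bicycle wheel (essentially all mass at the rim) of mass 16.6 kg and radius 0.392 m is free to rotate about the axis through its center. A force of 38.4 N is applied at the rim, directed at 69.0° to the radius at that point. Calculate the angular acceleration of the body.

α ≈ 5.51 rad/s²

I = MR² = (16.6)(0.392)² = 2.551 kg·m².
Only the tangential component produces torque: τ = F R sinθ = (38.4)(0.392) sin 69.0° = 14.05 N·m.
Newton's second law for rotation, τ = Iα, gives α = τ/I = 14.05/2.551 = 5.509 rad/s².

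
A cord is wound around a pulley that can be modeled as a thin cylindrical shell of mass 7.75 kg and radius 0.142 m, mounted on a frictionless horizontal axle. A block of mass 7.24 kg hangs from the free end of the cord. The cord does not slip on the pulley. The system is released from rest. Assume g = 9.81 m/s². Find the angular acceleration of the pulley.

α ≈ 33.4 rad/s²

I = MR² = (7.75)(0.142)² = 0.1563 kg·m².
Block: mg − T = ma. Pulley: TR = Iα. No-slip: a = αR, so T = (I/R²)a = 7.750·a.
Then mg = (m + 7.750)a, so a = (7.24)(9.81)/(7.24 + 7.750) = 4.738 m/s².
α = a/R = 4.738/0.142 = 33.37 rad/s².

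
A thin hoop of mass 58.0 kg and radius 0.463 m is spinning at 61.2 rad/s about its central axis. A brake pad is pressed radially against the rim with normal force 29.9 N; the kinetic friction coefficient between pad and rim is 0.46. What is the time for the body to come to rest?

t ≈ 119 s

I = MR² = (58.0)(0.463)² = 12.43 kg·m².
Friction force f = μN = (0.46)(29.9) = 13.75 N at the rim; torque magnitude τ = fR = 6.368 N·m, opposing ω.
|α| = τ/I = 6.368/12.43 = 0.5122 rad/s² (deceleration).
0 = ω₀ − |α|t ⇒ t = ω₀/|α| = 61.2/0.5122 = 119.5 s.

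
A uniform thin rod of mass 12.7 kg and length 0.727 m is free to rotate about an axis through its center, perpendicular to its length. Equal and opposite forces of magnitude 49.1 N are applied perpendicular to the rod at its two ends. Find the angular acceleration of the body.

α ≈ 63.8 rad/s²

I = (1/12)ML² = (1/12)(12.7)(0.727)² = 0.5594 kg·m².
The couple gives τ = F·(L/2) + F·(L/2) = F L = (49.1)(0.727) = 35.70 N·m.
From τ = Iα: α = 35.70/0.5594 = 63.82 rad/s².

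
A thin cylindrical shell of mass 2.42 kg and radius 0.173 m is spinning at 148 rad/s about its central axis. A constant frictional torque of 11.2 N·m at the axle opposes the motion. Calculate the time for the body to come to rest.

I = MR² = (2.42)(0.173)² = 0.07243 kg·m².
The net torque has magnitude 11.2 N·m, opposing ω.
|α| = τ/I = 11.20/0.07243 = 154.6 rad/s² (deceleration).
0 = ω₀ − |α|t ⇒ t = ω₀/|α| = 148/154.6 = 0.9571 s.

t ≈ 0.957 s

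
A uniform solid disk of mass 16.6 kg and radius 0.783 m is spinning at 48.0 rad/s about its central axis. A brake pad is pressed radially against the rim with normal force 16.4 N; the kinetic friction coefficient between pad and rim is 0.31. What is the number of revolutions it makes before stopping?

I = ½MR² = (1/2)(16.6)(0.783)² = 5.089 kg·m².
Friction force f = μN = (0.31)(16.4) = 5.084 N at the rim; torque magnitude τ = fR = 3.981 N·m, opposing ω.
|α| = τ/I = 3.981/5.089 = 0.7823 rad/s² (deceleration).
ω² = ω₀² − 2|α|θ with ω = 0 ⇒ θ = ω₀²/(2|α|) = 1473 rad = 234.4 rev.

≈ 234 revolutions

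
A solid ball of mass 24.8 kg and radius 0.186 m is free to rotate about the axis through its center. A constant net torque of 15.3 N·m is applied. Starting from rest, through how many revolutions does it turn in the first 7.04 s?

I = (2/5)MR² = (2/5)(24.8)(0.186)² = 0.3432 kg·m².
α = τ/I = 15.3/0.3432 = 44.58 rad/s².
θ = ½αt² = ½(44.58)(7.04)² = 1105 rad.
Revolutions = θ/(2π) = 175.8.

≈ 176 revolutions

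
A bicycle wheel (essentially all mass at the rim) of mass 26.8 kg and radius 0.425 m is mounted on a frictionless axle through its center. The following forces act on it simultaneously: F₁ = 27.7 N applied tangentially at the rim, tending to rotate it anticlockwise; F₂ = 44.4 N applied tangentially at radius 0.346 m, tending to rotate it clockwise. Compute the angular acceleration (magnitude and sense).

α ≈ 0.742 rad/s², clockwise

I = MR² = (26.8)(0.425)² = 4.841 kg·m².
Taking anticlockwise as positive: τ₁ = +(27.7)(0.425) = +11.77 N·m; τ₂ = −(44.4)(0.346) = −15.36 N·m.
Net torque τ = -3.590 N·m.
α = τ/I = -3.590/4.841 = -0.7416 rad/s².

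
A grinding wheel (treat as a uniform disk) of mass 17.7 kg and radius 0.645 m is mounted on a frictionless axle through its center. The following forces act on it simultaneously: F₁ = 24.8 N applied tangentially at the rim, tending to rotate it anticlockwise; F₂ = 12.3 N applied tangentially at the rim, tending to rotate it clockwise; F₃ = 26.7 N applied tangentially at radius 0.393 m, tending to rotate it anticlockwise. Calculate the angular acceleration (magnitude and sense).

α ≈ 5.04 rad/s², anticlockwise

I = ½MR² = (1/2)(17.7)(0.645)² = 3.682 kg·m².
Taking anticlockwise as positive: τ₁ = +(24.8)(0.645) = +16.00 N·m; τ₂ = −(12.3)(0.645) = −7.934 N·m; τ₃ = +(26.7)(0.393) = +10.49 N·m.
Net torque τ = 18.56 N·m.
α = τ/I = 18.56/3.682 = 5.040 rad/s².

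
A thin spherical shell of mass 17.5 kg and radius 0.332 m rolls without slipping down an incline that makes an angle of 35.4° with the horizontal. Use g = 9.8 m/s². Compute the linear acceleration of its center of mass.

Translation along the incline: Mg sinθ − f = Ma.
Rotation about the center: fR = Iα with I = (2/3)MR². No-slip gives a = αR, so f = (I/R²)a = (2/3)M a.
Substituting: Mg sinθ = (1 + 0.6667)Ma, so a = g sinθ/(1 + 0.6667) = (9.8) sin 35.4° / 1.667 = 3.406 m/s².

a ≈ 3.41 m/s²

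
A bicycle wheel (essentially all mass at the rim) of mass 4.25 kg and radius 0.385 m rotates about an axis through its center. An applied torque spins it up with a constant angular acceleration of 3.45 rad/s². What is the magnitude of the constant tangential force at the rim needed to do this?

F ≈ 5.65 N

I = MR² = (4.25)(0.385)² = 0.6300 kg·m².
The required torque is τ = Iα = (0.6300)(3.450) = 2.173 N·m.
A tangential force at the rim gives τ = FR, so F = τ/R = 2.173/0.385 = 5.645 N.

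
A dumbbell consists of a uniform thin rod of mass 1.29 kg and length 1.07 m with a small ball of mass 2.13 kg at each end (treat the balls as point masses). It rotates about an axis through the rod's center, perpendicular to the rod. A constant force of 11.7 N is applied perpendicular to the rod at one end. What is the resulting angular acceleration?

I_rod = (1/12)ML² = (1/12)(1.29)(1.07)² = 0.1231 kg·m².
I_balls = 2·m·(L/2)² = 2(2.13)(0.5350)² = 1.219 kg·m².
Total I = 1.342 kg·m².
τ = F·(L/2) = (11.7)(0.535) = 6.260 N·m.
α = τ/I = 6.260/1.342 = 4.663 rad/s².

α ≈ 4.66 rad/s²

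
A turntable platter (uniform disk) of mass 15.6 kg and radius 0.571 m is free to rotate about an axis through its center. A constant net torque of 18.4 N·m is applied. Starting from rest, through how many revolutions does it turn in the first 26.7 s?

≈ 410 revolutions

I = ½MR² = (1/2)(15.6)(0.571)² = 2.543 kg·m².
α = τ/I = 18.4/2.543 = 7.235 rad/s².
θ = ½αt² = ½(7.235)(26.7)² = 2579 rad.
Revolutions = θ/(2π) = 410.5.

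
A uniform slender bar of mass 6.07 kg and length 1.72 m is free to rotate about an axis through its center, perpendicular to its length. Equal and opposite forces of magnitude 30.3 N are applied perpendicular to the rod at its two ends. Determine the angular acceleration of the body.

α ≈ 34.8 rad/s²

I = (1/12)ML² = (1/12)(6.07)(1.72)² = 1.496 kg·m².
The couple gives τ = F·(L/2) + F·(L/2) = F L = (30.3)(1.72) = 52.12 N·m.
From τ = Iα: α = 52.12/1.496 = 34.83 rad/s².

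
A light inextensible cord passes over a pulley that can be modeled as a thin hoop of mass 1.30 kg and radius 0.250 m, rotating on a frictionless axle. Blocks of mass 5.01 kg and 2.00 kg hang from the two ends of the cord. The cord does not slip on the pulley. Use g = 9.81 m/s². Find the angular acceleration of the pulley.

α ≈ 14.2 rad/s²

I = MR² = (1.30)(0.250)² = 0.08125 kg·m².
Heavier block: m₁g − T₁ = m₁a. Lighter block: T₂ − m₂g = m₂a.
Pulley: (T₁ − T₂)R = Iα = I(a/R), so T₁ − T₂ = (I/R²)a = 1·M_p a = 1.300·a.
Adding the three: (m₁ − m₂)g = (m₁ + m₂ + 1.300)a, so a = (5.01 − 2.00)(9.81)/(5.01 + 2.00 + 1.300) = 3.553 m/s².
α = a/R = 3.553/0.250 = 14.21 rad/s².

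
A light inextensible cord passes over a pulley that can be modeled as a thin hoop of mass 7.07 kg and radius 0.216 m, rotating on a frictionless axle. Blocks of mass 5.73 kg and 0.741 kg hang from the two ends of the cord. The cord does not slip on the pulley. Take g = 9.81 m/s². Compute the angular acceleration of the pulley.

I = MR² = (7.07)(0.216)² = 0.3299 kg·m².
Heavier block: m₁g − T₁ = m₁a. Lighter block: T₂ − m₂g = m₂a.
Pulley: (T₁ − T₂)R = Iα = I(a/R), so T₁ − T₂ = (I/R²)a = 1·M_p a = 7.070·a.
Adding the three: (m₁ − m₂)g = (m₁ + m₂ + 7.070)a, so a = (5.73 − 0.741)(9.81)/(5.73 + 0.741 + 7.070) = 3.614 m/s².
α = a/R = 3.614/0.216 = 16.73 rad/s².

α ≈ 16.7 rad/s²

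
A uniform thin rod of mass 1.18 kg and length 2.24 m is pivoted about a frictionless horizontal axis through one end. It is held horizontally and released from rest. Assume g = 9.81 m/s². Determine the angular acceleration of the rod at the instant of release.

α ≈ 6.57 rad/s²

About the pivot, I = (1/3)ML² = (1/3)(1.18)(2.24)² = 1.974 kg·m².
The weight acts at the center, a distance L/2 = 1.120 m from the pivot; τ = Mg(L/2) = 12.96 N·m.
α = τ/I = 12.96/1.974 = 6.569 rad/s².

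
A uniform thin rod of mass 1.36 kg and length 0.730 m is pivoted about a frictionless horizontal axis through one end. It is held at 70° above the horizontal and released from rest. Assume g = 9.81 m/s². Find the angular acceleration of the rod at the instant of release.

α ≈ 6.89 rad/s²

About the pivot, I = (1/3)ML² = (1/3)(1.36)(0.730)² = 0.2416 kg·m².
The weight acts at the center, a distance L/2 = 0.3650 m from the pivot; τ = Mg(L/2) cos 70° = 1.666 N·m.
α = τ/I = 1.666/0.2416 = 6.894 rad/s².
(Equivalently α = (3g/(2L)) cos 70° = 6.894 rad/s².)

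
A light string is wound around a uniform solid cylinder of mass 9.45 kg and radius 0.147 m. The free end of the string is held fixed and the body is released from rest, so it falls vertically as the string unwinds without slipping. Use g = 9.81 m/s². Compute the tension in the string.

T ≈ 30.9 N

Translation: Mg − T = Ma. Rotation about the center: TR = Iα with I = ½MR².
With a = αR: T = (I/R²)a = (1/2)M a, so Mg = (1 + 0.5000)Ma.
a = g/(1 + 0.5000) = 9.81/1.500 = 6.540 m/s².
T = 0.5000·M·a = (0.5000)(9.45)(6.540) = 30.90 N.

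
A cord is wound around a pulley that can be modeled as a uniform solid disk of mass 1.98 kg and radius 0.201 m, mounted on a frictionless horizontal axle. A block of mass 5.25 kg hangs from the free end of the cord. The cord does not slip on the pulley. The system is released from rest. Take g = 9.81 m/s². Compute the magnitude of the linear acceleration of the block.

a ≈ 8.25 m/s²

I = ½MR² = (1/2)(1.98)(0.201)² = 0.04000 kg·m².
Block: mg − T = ma. Pulley: TR = Iα. No-slip: a = αR, so T = (I/R²)a = 0.9900·a.
Then mg = (m + 0.9900)a, so a = (5.25)(9.81)/(5.25 + 0.9900) = 8.254 m/s².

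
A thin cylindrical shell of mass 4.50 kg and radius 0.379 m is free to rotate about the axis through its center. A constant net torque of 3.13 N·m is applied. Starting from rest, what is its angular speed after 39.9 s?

ω ≈ 193 rad/s

I = MR² = (4.50)(0.379)² = 0.6464 kg·m².
α = τ/I = 3.13/0.6464 = 4.842 rad/s².
ω = ω₀ + αt = 0 + (4.842)(39.9) = 193.2 rad/s.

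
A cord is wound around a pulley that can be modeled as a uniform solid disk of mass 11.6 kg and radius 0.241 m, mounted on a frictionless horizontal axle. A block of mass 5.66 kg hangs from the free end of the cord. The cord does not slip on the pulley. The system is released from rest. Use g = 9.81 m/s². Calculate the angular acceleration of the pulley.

α ≈ 20.1 rad/s²

I = ½MR² = (1/2)(11.6)(0.241)² = 0.3369 kg·m².
Block: mg − T = ma. Pulley: TR = Iα. No-slip: a = αR, so T = (I/R²)a = 5.800·a.
Then mg = (m + 5.800)a, so a = (5.66)(9.81)/(5.66 + 5.800) = 4.845 m/s².
α = a/R = 4.845/0.241 = 20.10 rad/s².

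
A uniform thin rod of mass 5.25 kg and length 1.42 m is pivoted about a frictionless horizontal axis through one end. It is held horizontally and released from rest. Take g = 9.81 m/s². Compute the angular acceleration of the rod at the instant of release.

About the pivot, I = (1/3)ML² = (1/3)(5.25)(1.42)² = 3.529 kg·m².
The weight acts at the center, a distance L/2 = 0.7100 m from the pivot; τ = Mg(L/2) = 36.57 N·m.
α = τ/I = 36.57/3.529 = 10.36 rad/s².
(Equivalently α = (3g/(2L)) = 10.36 rad/s².)

α ≈ 10.4 rad/s²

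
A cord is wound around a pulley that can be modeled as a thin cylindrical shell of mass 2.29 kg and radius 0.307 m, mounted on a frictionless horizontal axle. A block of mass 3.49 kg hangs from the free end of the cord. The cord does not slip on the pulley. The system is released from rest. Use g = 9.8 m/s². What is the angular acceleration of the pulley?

I = MR² = (2.29)(0.307)² = 0.2158 kg·m².
Block: mg − T = ma. Pulley: TR = Iα. No-slip: a = αR, so T = (I/R²)a = 2.290·a.
Then mg = (m + 2.290)a, so a = (3.49)(9.8)/(3.49 + 2.290) = 5.917 m/s².
α = a/R = 5.917/0.307 = 19.27 rad/s².

α ≈ 19.3 rad/s²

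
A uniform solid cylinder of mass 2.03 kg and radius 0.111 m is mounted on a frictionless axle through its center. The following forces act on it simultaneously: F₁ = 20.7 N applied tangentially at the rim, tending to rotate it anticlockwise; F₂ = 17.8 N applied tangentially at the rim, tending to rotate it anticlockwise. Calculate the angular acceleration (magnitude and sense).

α ≈ 342 rad/s², anticlockwise

I = ½MR² = (1/2)(2.03)(0.111)² = 0.01251 kg·m².
Taking anticlockwise as positive: τ₁ = +(20.7)(0.111) = +2.298 N·m; τ₂ = +(17.8)(0.111) = +1.976 N·m.
Net torque τ = 4.274 N·m.
α = τ/I = 4.274/0.01251 = 341.7 rad/s².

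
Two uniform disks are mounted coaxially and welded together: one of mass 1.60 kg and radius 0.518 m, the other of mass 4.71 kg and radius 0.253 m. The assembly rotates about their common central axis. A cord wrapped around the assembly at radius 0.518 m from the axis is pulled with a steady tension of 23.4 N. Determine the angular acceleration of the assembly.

I = ½M₁R₁² + ½M₂R₂² = ½(1.60)(0.518)² + ½(4.71)(0.253)² = 0.3654 kg·m².
τ = F r = (23.4)(0.518) = 12.12 N·m.
α = τ/I = 12.12/0.3654 = 33.17 rad/s².

α ≈ 33.2 rad/s²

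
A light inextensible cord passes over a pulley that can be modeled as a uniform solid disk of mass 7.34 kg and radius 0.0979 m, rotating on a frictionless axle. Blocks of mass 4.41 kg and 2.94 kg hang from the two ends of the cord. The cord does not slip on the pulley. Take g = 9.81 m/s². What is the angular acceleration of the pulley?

α ≈ 13.4 rad/s²

I = ½MR² = (1/2)(7.34)(0.0979)² = 0.03517 kg·m².
Heavier block: m₁g − T₁ = m₁a. Lighter block: T₂ − m₂g = m₂a.
Pulley: (T₁ − T₂)R = Iα = I(a/R), so T₁ − T₂ = (I/R²)a = (1/2)M_p a = 3.670·a.
Adding the three: (m₁ − m₂)g = (m₁ + m₂ + 3.670)a, so a = (4.41 − 2.94)(9.81)/(4.41 + 2.94 + 3.670) = 1.309 m/s².
α = a/R = 1.309/0.0979 = 13.37 rad/s².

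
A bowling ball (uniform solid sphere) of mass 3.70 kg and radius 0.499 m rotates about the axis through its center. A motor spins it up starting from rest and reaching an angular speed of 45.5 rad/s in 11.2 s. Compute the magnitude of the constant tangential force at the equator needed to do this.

I = (2/5)MR² = (2/5)(3.70)(0.499)² = 0.3685 kg·m².
α = Δω/Δt = (45.5 − 0)/11.2 = 4.062 rad/s².
The required torque is τ = Iα = (0.3685)(4.062) = 1.497 N·m.
A tangential force at the equator gives τ = FR, so F = τ/R = 1.497/0.499 = 3.000 N.

F ≈ 3.00 N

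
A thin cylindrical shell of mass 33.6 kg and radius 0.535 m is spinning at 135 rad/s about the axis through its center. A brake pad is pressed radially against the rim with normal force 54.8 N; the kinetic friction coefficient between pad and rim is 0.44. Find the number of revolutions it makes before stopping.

≈ 1080 revolutions

I = MR² = (33.6)(0.535)² = 9.617 kg·m².
Friction force f = μN = (0.44)(54.8) = 24.11 N at the rim; torque magnitude τ = fR = 12.90 N·m, opposing ω.
|α| = τ/I = 12.90/9.617 = 1.341 rad/s² (deceleration).
ω² = ω₀² − 2|α|θ with ω = 0 ⇒ θ = ω₀²/(2|α|) = 6794 rad = 1081 rev.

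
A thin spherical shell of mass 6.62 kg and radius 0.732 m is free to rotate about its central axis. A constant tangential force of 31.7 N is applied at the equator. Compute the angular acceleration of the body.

α ≈ 9.81 rad/s²

I = (2/3)MR² = (2/3)(6.62)(0.732)² = 2.365 kg·m².
τ = F R = (31.7)(0.732) = 23.20 N·m.
From τ = Iα: α = 23.20/2.365 = 9.813 rad/s².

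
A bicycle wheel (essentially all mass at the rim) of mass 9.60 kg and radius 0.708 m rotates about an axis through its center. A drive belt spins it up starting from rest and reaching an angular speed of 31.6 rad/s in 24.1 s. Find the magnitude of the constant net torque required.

I = MR² = (9.60)(0.708)² = 4.812 kg·m².
α = Δω/Δt = (31.6 − 0)/24.1 = 1.311 rad/s².
τ = Iα = (4.812)(1.311) = 6.310 N·m.

τ ≈ 6.31 N·m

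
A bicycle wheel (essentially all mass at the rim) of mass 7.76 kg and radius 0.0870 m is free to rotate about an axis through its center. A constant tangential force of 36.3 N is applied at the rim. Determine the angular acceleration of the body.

α ≈ 53.8 rad/s²

I = MR² = (7.76)(0.0870)² = 0.05874 kg·m².
τ = F R = (36.3)(0.0870) = 3.158 N·m.
Newton's second law for rotation, τ = Iα, gives α = τ/I = 3.158/0.05874 = 53.77 rad/s².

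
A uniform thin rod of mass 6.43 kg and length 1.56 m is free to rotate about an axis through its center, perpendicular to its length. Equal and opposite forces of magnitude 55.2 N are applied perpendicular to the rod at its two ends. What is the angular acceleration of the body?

α ≈ 66.0 rad/s²

I = (1/12)ML² = (1/12)(6.43)(1.56)² = 1.304 kg·m².
The couple gives τ = F·(L/2) + F·(L/2) = F L = (55.2)(1.56) = 86.11 N·m.
From τ = Iα: α = 86.11/1.304 = 66.04 rad/s².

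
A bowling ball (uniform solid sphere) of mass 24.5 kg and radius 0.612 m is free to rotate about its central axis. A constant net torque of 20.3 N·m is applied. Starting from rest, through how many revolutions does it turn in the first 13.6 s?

I = (2/5)MR² = (2/5)(24.5)(0.612)² = 3.671 kg·m².
α = τ/I = 20.3/3.671 = 5.531 rad/s².
θ = ½αt² = ½(5.531)(13.6)² = 511.5 rad.
Revolutions = θ/(2π) = 81.40.

≈ 81.4 revolutions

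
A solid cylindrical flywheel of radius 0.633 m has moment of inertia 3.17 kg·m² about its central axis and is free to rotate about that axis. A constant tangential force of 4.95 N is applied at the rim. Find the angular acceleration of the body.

τ = F R = (4.95)(0.633) = 3.133 N·m.
From τ = Iα: α = 3.133/3.170 = 0.9884 rad/s².

α ≈ 0.988 rad/s²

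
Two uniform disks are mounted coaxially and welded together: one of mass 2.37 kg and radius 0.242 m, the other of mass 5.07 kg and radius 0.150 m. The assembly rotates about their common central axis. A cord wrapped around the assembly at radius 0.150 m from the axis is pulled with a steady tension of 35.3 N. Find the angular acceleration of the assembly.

α ≈ 41.9 rad/s²

I = ½M₁R₁² + ½M₂R₂² = ½(2.37)(0.242)² + ½(5.07)(0.150)² = 0.1264 kg·m².
τ = F r = (35.3)(0.150) = 5.295 N·m.
α = τ/I = 5.295/0.1264 = 41.88 rad/s².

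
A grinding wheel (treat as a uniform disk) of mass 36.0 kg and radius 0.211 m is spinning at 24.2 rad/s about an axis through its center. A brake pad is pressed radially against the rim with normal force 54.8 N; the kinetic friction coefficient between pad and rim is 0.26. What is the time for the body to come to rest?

t ≈ 6.45 s

I = ½MR² = (1/2)(36.0)(0.211)² = 0.8014 kg·m².
Friction force f = μN = (0.26)(54.8) = 14.25 N at the rim; torque magnitude τ = fR = 3.006 N·m, opposing ω.
|α| = τ/I = 3.006/0.8014 = 3.751 rad/s² (deceleration).
0 = ω₀ − |α|t ⇒ t = ω₀/|α| = 24.2/3.751 = 6.451 s.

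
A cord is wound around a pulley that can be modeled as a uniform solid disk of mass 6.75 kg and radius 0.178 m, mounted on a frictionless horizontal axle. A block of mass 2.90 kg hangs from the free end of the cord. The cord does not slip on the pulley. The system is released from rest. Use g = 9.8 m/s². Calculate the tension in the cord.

I = ½MR² = (1/2)(6.75)(0.178)² = 0.1069 kg·m².
Block: mg − T = ma. Pulley: TR = Iα. No-slip: a = αR, so T = (I/R²)a = 3.375·a.
Then mg = (m + 3.375)a, so a = (2.90)(9.8)/(2.90 + 3.375) = 4.529 m/s².
T = 3.375·a = 15.29 N.

T ≈ 15.3 N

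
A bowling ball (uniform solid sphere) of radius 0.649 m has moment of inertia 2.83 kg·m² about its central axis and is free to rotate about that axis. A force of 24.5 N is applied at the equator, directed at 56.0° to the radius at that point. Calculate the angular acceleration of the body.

α ≈ 4.66 rad/s²

Only the tangential component produces torque: τ = F R sinθ = (24.5)(0.649) sin 56.0° = 13.18 N·m.
From τ = Iα: α = 13.18/2.830 = 4.658 rad/s².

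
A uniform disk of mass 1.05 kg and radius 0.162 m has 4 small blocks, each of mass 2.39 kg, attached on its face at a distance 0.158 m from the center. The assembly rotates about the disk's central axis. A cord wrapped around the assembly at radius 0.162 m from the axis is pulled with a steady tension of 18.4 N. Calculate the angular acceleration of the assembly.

I_disk = ½MR² = ½(1.05)(0.162)² = 0.01378 kg·m².
I_blocks = 4·m·r² = 4(2.39)(0.158)² = 0.2387 kg·m².
Total I = 0.2524 kg·m².
τ = F r = (18.4)(0.162) = 2.981 N·m.
α = τ/I = 2.981/0.2524 = 11.81 rad/s².

α ≈ 11.8 rad/s²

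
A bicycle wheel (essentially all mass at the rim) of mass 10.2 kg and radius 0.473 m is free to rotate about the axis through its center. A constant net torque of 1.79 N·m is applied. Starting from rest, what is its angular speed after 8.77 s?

I = MR² = (10.2)(0.473)² = 2.282 kg·m².
α = τ/I = 1.79/2.282 = 0.7844 rad/s².
ω = ω₀ + αt = 0 + (0.7844)(8.77) = 6.879 rad/s.

ω ≈ 6.88 rad/s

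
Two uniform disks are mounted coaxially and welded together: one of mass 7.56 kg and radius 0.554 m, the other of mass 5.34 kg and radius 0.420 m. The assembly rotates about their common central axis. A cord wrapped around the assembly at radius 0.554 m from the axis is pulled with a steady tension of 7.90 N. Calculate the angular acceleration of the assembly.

α ≈ 2.68 rad/s²

I = ½M₁R₁² + ½M₂R₂² = ½(7.56)(0.554)² + ½(5.34)(0.420)² = 1.631 kg·m².
τ = F r = (7.90)(0.554) = 4.377 N·m.
α = τ/I = 4.377/1.631 = 2.683 rad/s².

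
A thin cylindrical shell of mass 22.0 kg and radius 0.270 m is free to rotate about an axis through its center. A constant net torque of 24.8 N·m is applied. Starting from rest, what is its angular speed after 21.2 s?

I = MR² = (22.0)(0.270)² = 1.604 kg·m².
α = τ/I = 24.8/1.604 = 15.46 rad/s².
ω = ω₀ + αt = 0 + (15.46)(21.2) = 327.8 rad/s.

ω ≈ 328 rad/s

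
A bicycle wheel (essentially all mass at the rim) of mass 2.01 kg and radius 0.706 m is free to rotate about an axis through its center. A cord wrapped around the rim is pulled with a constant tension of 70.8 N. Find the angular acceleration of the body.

α ≈ 49.9 rad/s²

I = MR² = (2.01)(0.706)² = 1.002 kg·m².
τ = F R = (70.8)(0.706) = 49.98 N·m.
Newton's second law for rotation, τ = Iα, gives α = τ/I = 49.98/1.002 = 49.89 rad/s².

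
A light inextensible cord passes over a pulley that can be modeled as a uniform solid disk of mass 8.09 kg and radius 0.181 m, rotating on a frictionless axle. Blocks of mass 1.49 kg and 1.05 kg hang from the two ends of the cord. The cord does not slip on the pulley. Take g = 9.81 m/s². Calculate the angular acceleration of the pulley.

I = ½MR² = (1/2)(8.09)(0.181)² = 0.1325 kg·m².
Heavier block: m₁g − T₁ = m₁a. Lighter block: T₂ − m₂g = m₂a.
Pulley: (T₁ − T₂)R = Iα = I(a/R), so T₁ − T₂ = (I/R²)a = (1/2)M_p a = 4.045·a.
Adding the three: (m₁ − m₂)g = (m₁ + m₂ + 4.045)a, so a = (1.49 − 1.05)(9.81)/(1.49 + 1.05 + 4.045) = 0.6555 m/s².
α = a/R = 0.6555/0.181 = 3.621 rad/s².

α ≈ 3.62 rad/s²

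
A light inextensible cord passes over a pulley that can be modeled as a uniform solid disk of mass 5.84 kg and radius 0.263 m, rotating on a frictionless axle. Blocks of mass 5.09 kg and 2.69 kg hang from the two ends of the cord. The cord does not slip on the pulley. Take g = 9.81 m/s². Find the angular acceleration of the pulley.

α ≈ 8.37 rad/s²

I = ½MR² = (1/2)(5.84)(0.263)² = 0.2020 kg·m².
Heavier block: m₁g − T₁ = m₁a. Lighter block: T₂ − m₂g = m₂a.
Pulley: (T₁ − T₂)R = Iα = I(a/R), so T₁ − T₂ = (I/R²)a = (1/2)M_p a = 2.920·a.
Adding the three: (m₁ − m₂)g = (m₁ + m₂ + 2.920)a, so a = (5.09 − 2.69)(9.81)/(5.09 + 2.69 + 2.920) = 2.200 m/s².
α = a/R = 2.200/0.263 = 8.366 rad/s².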